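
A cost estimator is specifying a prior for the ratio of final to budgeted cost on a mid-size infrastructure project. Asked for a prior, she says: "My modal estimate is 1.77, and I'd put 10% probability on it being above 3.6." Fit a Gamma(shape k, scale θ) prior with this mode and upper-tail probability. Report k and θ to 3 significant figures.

Gamma(k,θ) with k>1 has mode (k−1)θ, so θ = 1.77/(k−1).
Need P(X < 3.6) = 0.9 with θ tied to k this way. Start at k = 2, θ = 1.77: P(X<3.6) ≈ 0.603.
Too low — raise k to concentrate. Iterating converges to k ≈ 4.81.
Then θ = 1.77/(4.81−1) ≈ 0.465.

k ≈ 4.81, θ ≈ 0.465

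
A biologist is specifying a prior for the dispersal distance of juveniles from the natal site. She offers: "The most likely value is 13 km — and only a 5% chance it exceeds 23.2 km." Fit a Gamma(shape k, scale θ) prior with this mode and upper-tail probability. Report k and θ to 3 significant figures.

Gamma(k,θ) with k>1 has mode (k−1)θ, so θ = 13/(k−1).
Need P(X < 23.2) = 0.95 with θ tied to k this way. Start at k = 2, θ = 13: P(X<23.2) ≈ 0.533.
Too low — raise k to concentrate. Iterating converges to k ≈ 9.31.
Then θ = 13/(9.31−1) ≈ 1.56.

k ≈ 9.31, θ ≈ 1.56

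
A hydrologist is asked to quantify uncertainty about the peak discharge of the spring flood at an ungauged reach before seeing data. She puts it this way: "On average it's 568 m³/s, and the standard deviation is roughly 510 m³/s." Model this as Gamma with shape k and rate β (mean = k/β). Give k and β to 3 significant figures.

k ≈ 1.24, β ≈ 0.00218

For Gamma(k, rate β): mean = k/β, variance = k/β², so CV = 1/√k.
CV = SD/mean = 510/568 = 0.8979, hence k = 1/CV² = 1.24.
Then β = k/mean = 1.24/568 = 0.00218.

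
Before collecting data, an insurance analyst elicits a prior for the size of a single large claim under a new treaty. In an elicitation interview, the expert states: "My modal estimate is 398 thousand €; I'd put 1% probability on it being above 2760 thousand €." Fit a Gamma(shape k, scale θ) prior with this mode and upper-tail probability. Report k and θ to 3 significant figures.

k ≈ 1.94, θ ≈ 423

Gamma(k,θ) with k>1 has mode (k−1)θ, so θ = 398/(k−1).
Need P(X < 2760) = 0.99 with θ tied to k this way. Start at k = 2, θ = 398: P(X<2760) ≈ 0.992.
Too high — lower k to spread out. Iterating converges to k ≈ 1.94.
Then θ = 398/(1.94−1) ≈ 423.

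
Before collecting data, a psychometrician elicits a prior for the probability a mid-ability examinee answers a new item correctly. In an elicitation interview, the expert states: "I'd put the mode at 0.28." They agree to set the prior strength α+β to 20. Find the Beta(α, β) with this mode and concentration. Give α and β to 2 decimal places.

For α,β > 1 the Beta mode is (α−1)/(α+β−2). With α+β = 20, the mode is (α−1)/18.
Set (α−1)/18 = 0.28 → α = 1 + 0.28·18 = 6.04.
β = 20 − α = 13.96.

α = 6.04, β = 13.96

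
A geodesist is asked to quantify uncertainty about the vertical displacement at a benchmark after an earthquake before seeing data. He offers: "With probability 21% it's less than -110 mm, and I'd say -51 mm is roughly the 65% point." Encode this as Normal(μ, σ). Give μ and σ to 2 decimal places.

The p-quantile of Normal(μ,σ) is μ + z_p·σ, with z_{0.21} = -0.8064 and z_{0.65} = 0.3853.
Eliminate σ: μ = (z₂·x₁ − z₁·x₂)/(z₂ − z₁) = (0.3853·-110 − (-0.8064)·-51)/1.192 = -70.08.
Then σ = (x₂ − x₁)/(z₂ − z₁) = (-51 − -110)/1.192 = 49.51.

μ = -70.08, σ = 49.51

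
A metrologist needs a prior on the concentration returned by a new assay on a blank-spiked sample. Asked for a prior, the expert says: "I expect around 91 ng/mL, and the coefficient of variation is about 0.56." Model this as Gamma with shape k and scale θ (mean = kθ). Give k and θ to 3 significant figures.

k ≈ 3.19, θ ≈ 28.5

For Gamma(k, scale θ): mean = kθ, variance = kθ², so CV = 1/√k.
CV = 0.56, hence k = 1/CV² = 3.19.
Then θ = mean/k = 91/3.19 = 28.5.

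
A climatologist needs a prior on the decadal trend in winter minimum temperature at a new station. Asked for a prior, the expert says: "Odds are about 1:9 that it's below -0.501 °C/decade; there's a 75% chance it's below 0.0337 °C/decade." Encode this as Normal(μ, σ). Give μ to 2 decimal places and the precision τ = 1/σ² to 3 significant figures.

μ = -0.15, τ = 13.4

The p-quantile of Normal(μ,σ) is μ + z_p·σ, with z_{0.1} = -1.282 and z_{0.75} = 0.6745.
Eliminate σ: μ = (z₂·x₁ − z₁·x₂)/(z₂ − z₁) = (0.6745·-0.501 − (-1.282)·0.0337)/1.956 = -0.15.
Then σ = (x₂ − x₁)/(z₂ − z₁) = (0.0337 − -0.501)/1.956 = 0.27.
Precision τ = 1/σ² = 1/0.2734² = 13.4.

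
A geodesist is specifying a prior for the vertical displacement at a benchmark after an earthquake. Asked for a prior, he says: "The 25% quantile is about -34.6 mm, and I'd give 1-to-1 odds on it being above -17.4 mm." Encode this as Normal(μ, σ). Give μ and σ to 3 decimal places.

For Normal(μ,σ), the p-quantile is μ + z_p·σ. Here z_{0.25} = -0.6745, z_{0.5} = 0.
So -34.6 = μ − 0.6745σ and -17.4 = μ + 0σ.
Subtracting: σ = (-17.4 − -34.6)/(0 − (-0.6745)) = 25.501.
Then μ = -34.6 − (-0.6745)·25.501 = -17.400.

μ = -17.400, σ = 25.501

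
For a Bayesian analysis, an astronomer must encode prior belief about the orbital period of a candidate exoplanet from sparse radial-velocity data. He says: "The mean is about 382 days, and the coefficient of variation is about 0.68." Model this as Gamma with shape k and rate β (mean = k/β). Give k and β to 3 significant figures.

k ≈ 2.16, β ≈ 0.00566

For Gamma(k, rate β): mean = k/β, variance = k/β², so CV = 1/√k.
CV = 0.68, hence k = 1/CV² = 2.16.
Then β = k/mean = 2.16/382 = 0.00566.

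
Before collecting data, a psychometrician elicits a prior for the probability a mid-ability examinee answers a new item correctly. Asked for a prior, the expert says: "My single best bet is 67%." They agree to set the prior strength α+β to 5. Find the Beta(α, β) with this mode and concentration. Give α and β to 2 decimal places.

For α,β > 1 the Beta mode is (α−1)/(α+β−2). With α+β = 5, the mode is (α−1)/3.
Set (α−1)/3 = 0.67 → α = 1 + 0.67·3 = 3.01.
β = 5 − α = 1.99.

α = 3.01, β = 1.99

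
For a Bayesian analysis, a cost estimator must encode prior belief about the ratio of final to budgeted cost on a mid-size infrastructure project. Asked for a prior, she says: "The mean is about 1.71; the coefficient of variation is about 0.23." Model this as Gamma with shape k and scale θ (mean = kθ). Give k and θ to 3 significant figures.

For Gamma(k, scale θ): mean = kθ, variance = kθ², so CV = 1/√k.
CV = 0.23, hence k = 1/CV² = 18.9.
Then θ = mean/k = 1.71/18.9 = 0.0905.

k ≈ 18.9, θ ≈ 0.0905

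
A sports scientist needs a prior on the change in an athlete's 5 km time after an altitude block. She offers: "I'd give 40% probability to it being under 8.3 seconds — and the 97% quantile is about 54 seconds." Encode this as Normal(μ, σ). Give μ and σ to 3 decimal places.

For Normal(μ,σ), the p-quantile is μ + z_p·σ. Here z_{0.4} = -0.2533, z_{0.97} = 1.881.
So 8.3 = μ − 0.2533σ and 54 = μ + 1.881σ.
Subtracting: σ = (54 − 8.3)/(1.881 − (-0.2533)) = 21.414.
Then μ = 8.3 − (-0.2533)·21.414 = 13.725.

μ = 13.725, σ = 21.414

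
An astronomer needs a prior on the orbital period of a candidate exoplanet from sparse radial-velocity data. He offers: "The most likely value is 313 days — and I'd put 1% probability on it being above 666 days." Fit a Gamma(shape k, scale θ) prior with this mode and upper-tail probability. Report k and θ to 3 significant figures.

k ≈ 9.51, θ ≈ 36.8

Gamma(k,θ) with k>1 has mode (k−1)θ, so θ = 313/(k−1).
Need P(X < 666) = 0.99 with θ tied to k this way. Start at k = 2, θ = 313: P(X<666) ≈ 0.627.
Too low — raise k to concentrate. Iterating converges to k ≈ 9.51.
Then θ = 313/(9.51−1) ≈ 36.8.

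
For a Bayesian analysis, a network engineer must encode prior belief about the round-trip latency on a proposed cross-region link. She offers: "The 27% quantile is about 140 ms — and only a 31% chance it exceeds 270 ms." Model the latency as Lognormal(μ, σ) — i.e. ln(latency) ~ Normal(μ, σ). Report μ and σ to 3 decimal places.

μ ≈ 5.305, σ ≈ 0.592

If T ~ Lognormal(μ,σ) then ln T ~ Normal(μ,σ), so the p-quantile of ln T is μ + z_p·σ.
ln(140) = 4.942 and ln(270) = 5.598; z_{0.27} = -0.6128, z_{0.69} = 0.4959.
σ = (5.598 − 4.942)/(0.4959 − (-0.6128)) = 0.592.
μ = 4.942 − (-0.6128)·0.592 = 5.305.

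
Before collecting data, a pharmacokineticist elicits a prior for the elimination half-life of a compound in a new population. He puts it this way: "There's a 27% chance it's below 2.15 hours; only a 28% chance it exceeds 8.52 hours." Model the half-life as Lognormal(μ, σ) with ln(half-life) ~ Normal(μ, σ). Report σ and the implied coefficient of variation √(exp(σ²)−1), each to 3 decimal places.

If T ~ Lognormal(μ,σ) then ln T ~ Normal(μ,σ), so the p-quantile of ln T is μ + z_p·σ.
ln(2.15) = 0.7655 and ln(8.52) = 2.142; z_{0.27} = -0.6128, z_{0.72} = 0.5828.
σ = (2.142 − 0.7655)/(0.5828 − (-0.6128)) = 1.152.
μ = 0.7655 − (-0.6128)·1.152 = 1.471.
CV = √(exp(σ²)−1) = √(exp(1.3262)−1) = 1.663.

σ ≈ 1.152, CV ≈ 1.663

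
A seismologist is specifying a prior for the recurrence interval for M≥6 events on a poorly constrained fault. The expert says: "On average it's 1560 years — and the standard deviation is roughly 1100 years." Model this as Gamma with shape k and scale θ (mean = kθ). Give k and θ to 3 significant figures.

k ≈ 2.01, θ ≈ 776

For Gamma(k, scale θ): mean = kθ, variance = kθ², so CV = 1/√k.
CV = SD/mean = 1100/1560 = 0.7051, hence k = 1/CV² = 2.01.
Then θ = mean/k = 1560/2.01 = 776.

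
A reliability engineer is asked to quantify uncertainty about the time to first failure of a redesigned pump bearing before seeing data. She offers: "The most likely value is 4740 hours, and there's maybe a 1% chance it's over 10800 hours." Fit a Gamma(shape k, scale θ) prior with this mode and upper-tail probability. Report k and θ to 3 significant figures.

k ≈ 8.06, θ ≈ 672

Gamma(k,θ) with k>1 has mode (k−1)θ, so θ = 4740/(k−1).
Need P(X < 10800) = 0.99 with θ tied to k this way. Start at k = 2, θ = 4740: P(X<10800) ≈ 0.664.
Too low — raise k to concentrate. Iterating converges to k ≈ 8.06.
Then θ = 4740/(8.06−1) ≈ 672.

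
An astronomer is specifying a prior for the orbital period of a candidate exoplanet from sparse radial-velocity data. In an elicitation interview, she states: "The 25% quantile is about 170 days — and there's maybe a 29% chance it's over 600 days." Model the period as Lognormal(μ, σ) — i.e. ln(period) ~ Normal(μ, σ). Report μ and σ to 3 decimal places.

μ ≈ 5.829, σ ≈ 1.027

If T ~ Lognormal(μ,σ) then ln T ~ Normal(μ,σ), so the p-quantile of ln T is μ + z_p·σ.
ln(170) = 5.136 and ln(600) = 6.397; z_{0.25} = -0.6745, z_{0.71} = 0.5534.
σ = (6.397 − 5.136)/(0.5534 − (-0.6745)) = 1.027.
μ = 5.136 − (-0.6745)·1.027 = 5.829.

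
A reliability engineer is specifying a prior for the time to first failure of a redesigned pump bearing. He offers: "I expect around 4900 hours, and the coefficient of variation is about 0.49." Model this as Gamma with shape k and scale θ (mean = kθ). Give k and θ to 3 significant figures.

For Gamma(k, scale θ): mean = kθ, variance = kθ², so CV = 1/√k.
CV = 0.49, hence k = 1/CV² = 4.16.
Then θ = mean/k = 4900/4.16 = 1180.

k ≈ 4.16, θ ≈ 1180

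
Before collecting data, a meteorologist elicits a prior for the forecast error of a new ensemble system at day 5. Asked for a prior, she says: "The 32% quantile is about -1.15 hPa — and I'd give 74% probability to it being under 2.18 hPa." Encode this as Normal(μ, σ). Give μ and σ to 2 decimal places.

The p-quantile of Normal(μ,σ) is μ + z_p·σ, with z_{0.32} = -0.4677 and z_{0.74} = 0.6433.
Eliminate σ: μ = (z₂·x₁ − z₁·x₂)/(z₂ − z₁) = (0.6433·-1.15 − (-0.4677)·2.18)/1.111 = 0.25.
Then σ = (x₂ − x₁)/(z₂ − z₁) = (2.18 − -1.15)/1.111 = 3.00.

μ = 0.25, σ = 3.00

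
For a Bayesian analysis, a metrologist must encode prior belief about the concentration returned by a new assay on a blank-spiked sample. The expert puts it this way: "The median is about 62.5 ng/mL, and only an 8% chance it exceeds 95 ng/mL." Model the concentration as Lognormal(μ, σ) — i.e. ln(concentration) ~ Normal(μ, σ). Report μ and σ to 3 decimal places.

If T ~ Lognormal(μ,σ) then ln T ~ Normal(μ,σ), so the p-quantile of ln T is μ + z_p·σ.
ln(62.5) = 4.135 and ln(95) = 4.554; z_{0.5} = 0, z_{0.92} = 1.405.
σ = (4.554 − 4.135)/(1.405 − (0)) = 0.298.
μ = 4.135 − (0)·0.298 = 4.135.

μ ≈ 4.135, σ ≈ 0.298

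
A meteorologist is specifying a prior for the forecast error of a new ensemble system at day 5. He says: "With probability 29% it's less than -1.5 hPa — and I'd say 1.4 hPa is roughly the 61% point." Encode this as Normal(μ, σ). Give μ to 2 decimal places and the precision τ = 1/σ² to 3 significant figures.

μ = 0.43, τ = 0.0824

For Normal(μ,σ), the p-quantile is μ + z_p·σ. Here z_{0.29} = -0.5534, z_{0.61} = 0.2793.
So -1.5 = μ − 0.5534σ and 1.4 = μ + 0.2793σ.
Subtracting: σ = (1.4 − -1.5)/(0.2793 − (-0.5534)) = 3.48.
Then μ = -1.5 − (-0.5534)·3.48 = 0.43.
Precision τ = 1/σ² = 1/3.483² = 0.0824.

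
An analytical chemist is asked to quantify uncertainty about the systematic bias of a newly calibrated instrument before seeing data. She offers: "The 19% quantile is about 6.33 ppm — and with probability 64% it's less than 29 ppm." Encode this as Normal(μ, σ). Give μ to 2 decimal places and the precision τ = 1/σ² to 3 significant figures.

μ = 22.43, τ = 0.00297

The p-quantile of Normal(μ,σ) is μ + z_p·σ, with z_{0.19} = -0.8779 and z_{0.64} = 0.3585.
Eliminate σ: μ = (z₂·x₁ − z₁·x₂)/(z₂ − z₁) = (0.3585·6.33 − (-0.8779)·29)/1.236 = 22.43.
Then σ = (x₂ − x₁)/(z₂ − z₁) = (29 − 6.33)/1.236 = 18.34.
Precision τ = 1/σ² = 1/18.34² = 0.00297.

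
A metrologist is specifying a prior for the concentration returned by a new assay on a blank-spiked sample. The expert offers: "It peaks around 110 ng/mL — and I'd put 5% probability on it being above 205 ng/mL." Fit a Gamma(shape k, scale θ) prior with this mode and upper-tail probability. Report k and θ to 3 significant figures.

Gamma(k,θ) with k>1 has mode (k−1)θ, so θ = 110/(k−1).
Need P(X < 205) = 0.95 with θ tied to k this way. Start at k = 2, θ = 110: P(X<205) ≈ 0.556.
Too low — raise k to concentrate. Iterating converges to k ≈ 8.18.
Then θ = 110/(8.18−1) ≈ 15.3.

k ≈ 8.18, θ ≈ 15.3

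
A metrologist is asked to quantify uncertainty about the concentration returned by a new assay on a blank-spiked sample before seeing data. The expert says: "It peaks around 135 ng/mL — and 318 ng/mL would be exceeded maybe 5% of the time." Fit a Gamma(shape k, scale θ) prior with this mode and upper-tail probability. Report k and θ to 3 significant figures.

k ≈ 4.72, θ ≈ 36.3

Gamma(k,θ) with k>1 has mode (k−1)θ, so θ = 135/(k−1).
Need P(X < 318) = 0.95 with θ tied to k this way. Start at k = 2, θ = 135: P(X<318) ≈ 0.682.
Too low — raise k to concentrate. Iterating converges to k ≈ 4.72.
Then θ = 135/(4.72−1) ≈ 36.3.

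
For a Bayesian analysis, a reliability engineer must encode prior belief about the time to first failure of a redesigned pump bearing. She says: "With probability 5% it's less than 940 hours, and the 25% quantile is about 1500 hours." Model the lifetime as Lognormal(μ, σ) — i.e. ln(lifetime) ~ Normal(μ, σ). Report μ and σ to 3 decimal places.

μ ≈ 7.638, σ ≈ 0.482

If T ~ Lognormal(μ,σ) then ln T ~ Normal(μ,σ), so the p-quantile of ln T is μ + z_p·σ.
ln(940) = 6.846 and ln(1500) = 7.313; z_{0.05} = -1.645, z_{0.25} = -0.6745.
σ = (7.313 − 6.846)/(-0.6745 − (-1.645)) = 0.482.
μ = 6.846 − (-1.645)·0.482 = 7.638.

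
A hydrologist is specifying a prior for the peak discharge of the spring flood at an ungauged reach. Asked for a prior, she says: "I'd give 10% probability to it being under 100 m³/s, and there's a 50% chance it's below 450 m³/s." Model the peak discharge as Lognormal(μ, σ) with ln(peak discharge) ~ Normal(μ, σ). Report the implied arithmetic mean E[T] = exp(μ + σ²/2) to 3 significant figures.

If T ~ Lognormal(μ,σ) then ln T ~ Normal(μ,σ), so the p-quantile of ln T is μ + z_p·σ.
ln(100) = 4.605 and ln(450) = 6.109; z_{0.1} = -1.282, z_{0.5} = 0.
σ = (6.109 − 4.605)/(0 − (-1.282)) = 1.174.
μ = 4.605 − (-1.282)·1.174 = 6.109.
E[T] = exp(μ + σ²/2) = exp(6.109 + 0.6887) = 896 m³/s.

E[T] ≈ 896 m³/s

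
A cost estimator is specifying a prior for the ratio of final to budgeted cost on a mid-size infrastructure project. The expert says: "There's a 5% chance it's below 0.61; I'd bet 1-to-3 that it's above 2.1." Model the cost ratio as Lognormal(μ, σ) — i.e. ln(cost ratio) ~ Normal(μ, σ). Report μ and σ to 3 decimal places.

If T ~ Lognormal(μ,σ) then ln T ~ Normal(μ,σ), so the p-quantile of ln T is μ + z_p·σ.
ln(0.61) = -0.4943 and ln(2.1) = 0.7419; z_{0.05} = -1.645, z_{0.75} = 0.6745.
σ = (0.7419 − -0.4943)/(0.6745 − (-1.645)) = 0.533.
μ = -0.4943 − (-1.645)·0.533 = 0.382.

μ ≈ 0.382, σ ≈ 0.533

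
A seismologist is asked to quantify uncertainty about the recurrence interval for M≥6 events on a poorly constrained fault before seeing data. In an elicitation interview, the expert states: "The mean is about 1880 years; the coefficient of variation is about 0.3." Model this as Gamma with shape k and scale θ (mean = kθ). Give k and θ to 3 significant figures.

For Gamma(k, scale θ): mean = kθ, variance = kθ², so CV = 1/√k.
CV = 0.3, hence k = 1/CV² = 11.1.
Then θ = mean/k = 1880/11.1 = 169.

k ≈ 11.1, θ ≈ 169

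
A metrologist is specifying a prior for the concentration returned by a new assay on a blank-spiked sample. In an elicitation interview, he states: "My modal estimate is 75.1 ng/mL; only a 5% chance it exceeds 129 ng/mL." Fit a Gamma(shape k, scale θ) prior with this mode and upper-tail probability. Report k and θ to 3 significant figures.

Gamma(k,θ) with k>1 has mode (k−1)θ, so θ = 75.1/(k−1).
Need P(X < 129) = 0.95 with θ tied to k this way. Start at k = 2, θ = 75.1: P(X<129) ≈ 0.512.
Too low — raise k to concentrate. Iterating converges to k ≈ 10.5.
Then θ = 75.1/(10.5−1) ≈ 7.87.

k ≈ 10.5, θ ≈ 7.87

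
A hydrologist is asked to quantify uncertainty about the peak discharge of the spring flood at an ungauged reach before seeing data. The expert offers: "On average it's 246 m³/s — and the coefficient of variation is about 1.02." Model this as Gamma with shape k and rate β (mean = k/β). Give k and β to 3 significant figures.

k ≈ 0.961, β ≈ 0.00391

For Gamma(k, rate β): mean = k/β, variance = k/β², so CV = 1/√k.
CV = 1.02, hence k = 1/CV² = 0.961.
Then β = k/mean = 0.961/246 = 0.00391.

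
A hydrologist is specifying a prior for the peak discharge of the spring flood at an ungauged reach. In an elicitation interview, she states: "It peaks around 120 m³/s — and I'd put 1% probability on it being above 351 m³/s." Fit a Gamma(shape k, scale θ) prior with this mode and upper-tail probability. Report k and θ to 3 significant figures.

Gamma(k,θ) with k>1 has mode (k−1)θ, so θ = 120/(k−1).
Need P(X < 351) = 0.99 with θ tied to k this way. Start at k = 2, θ = 120: P(X<351) ≈ 0.789.
Too low — raise k to concentrate. Iterating converges to k ≈ 4.93.
Then θ = 120/(4.93−1) ≈ 30.5.

k ≈ 4.93, θ ≈ 30.5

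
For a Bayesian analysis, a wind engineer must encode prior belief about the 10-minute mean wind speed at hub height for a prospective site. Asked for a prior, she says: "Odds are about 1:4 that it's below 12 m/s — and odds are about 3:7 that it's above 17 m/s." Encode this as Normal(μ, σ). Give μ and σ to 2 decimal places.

The p-quantile of Normal(μ,σ) is μ + z_p·σ, with z_{0.2} = -0.8416 and z_{0.7} = 0.5244.
Eliminate σ: μ = (z₂·x₁ − z₁·x₂)/(z₂ − z₁) = (0.5244·12 − (-0.8416)·17)/1.366 = 15.08.
Then σ = (x₂ − x₁)/(z₂ − z₁) = (17 − 12)/1.366 = 3.66.

μ = 15.08, σ = 3.66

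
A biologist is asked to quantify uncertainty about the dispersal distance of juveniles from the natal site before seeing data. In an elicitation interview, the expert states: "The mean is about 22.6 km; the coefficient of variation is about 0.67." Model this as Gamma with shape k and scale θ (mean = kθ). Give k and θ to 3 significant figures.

k ≈ 2.23, θ ≈ 10.1

For Gamma(k, scale θ): mean = kθ, variance = kθ², so CV = 1/√k.
CV = 0.67, hence k = 1/CV² = 2.23.
Then θ = mean/k = 22.6/2.23 = 10.1.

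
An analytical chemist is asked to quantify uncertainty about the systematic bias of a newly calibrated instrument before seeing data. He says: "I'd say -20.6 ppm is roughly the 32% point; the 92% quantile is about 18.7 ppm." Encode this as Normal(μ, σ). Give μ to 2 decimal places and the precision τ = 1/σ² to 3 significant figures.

For Normal(μ,σ), the p-quantile is μ + z_p·σ. Here z_{0.32} = -0.4677, z_{0.92} = 1.405.
So -20.6 = μ − 0.4677σ and 18.7 = μ + 1.405σ.
Subtracting: σ = (18.7 − -20.6)/(1.405 − (-0.4677)) = 20.98.
Then μ = -20.6 − (-0.4677)·20.98 = -10.79.
Precision τ = 1/σ² = 1/20.98² = 0.00227.

μ = -10.79, τ = 0.00227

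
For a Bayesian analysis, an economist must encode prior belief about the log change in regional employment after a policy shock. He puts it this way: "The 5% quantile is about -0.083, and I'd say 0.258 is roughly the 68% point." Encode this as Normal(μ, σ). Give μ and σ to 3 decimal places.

The p-quantile of Normal(μ,σ) is μ + z_p·σ, with z_{0.05} = -1.645 and z_{0.68} = 0.4677.
Eliminate σ: μ = (z₂·x₁ − z₁·x₂)/(z₂ − z₁) = (0.4677·-0.083 − (-1.645)·0.258)/2.113 = 0.183.
Then σ = (x₂ − x₁)/(z₂ − z₁) = (0.258 − -0.083)/2.113 = 0.161.

μ = 0.183, σ = 0.161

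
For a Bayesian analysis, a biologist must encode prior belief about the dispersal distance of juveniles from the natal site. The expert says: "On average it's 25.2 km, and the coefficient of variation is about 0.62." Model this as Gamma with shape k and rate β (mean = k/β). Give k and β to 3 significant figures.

For Gamma(k, rate β): mean = k/β, variance = k/β², so CV = 1/√k.
CV = 0.62, hence k = 1/CV² = 2.6.
Then β = k/mean = 2.6/25.2 = 0.103.

k ≈ 2.6, β ≈ 0.103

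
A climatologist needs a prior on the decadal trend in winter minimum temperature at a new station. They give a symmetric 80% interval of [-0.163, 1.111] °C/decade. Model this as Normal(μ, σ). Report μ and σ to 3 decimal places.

A symmetric 80% interval runs μ ± z·σ with z = 1.282.
Half-width = 0.637, so σ = 0.637/1.282 = 0.497.
μ is the interval midpoint, 0.474.

μ = 0.474, σ = 0.497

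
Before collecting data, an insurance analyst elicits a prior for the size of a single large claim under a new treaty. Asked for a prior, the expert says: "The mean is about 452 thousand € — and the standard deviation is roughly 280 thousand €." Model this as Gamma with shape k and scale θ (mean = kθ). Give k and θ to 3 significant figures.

For Gamma(k, scale θ): mean = kθ, variance = kθ², so CV = 1/√k.
CV = SD/mean = 280/452 = 0.6195, hence k = 1/CV² = 2.61.
Then θ = mean/k = 452/2.61 = 173.

k ≈ 2.61, θ ≈ 173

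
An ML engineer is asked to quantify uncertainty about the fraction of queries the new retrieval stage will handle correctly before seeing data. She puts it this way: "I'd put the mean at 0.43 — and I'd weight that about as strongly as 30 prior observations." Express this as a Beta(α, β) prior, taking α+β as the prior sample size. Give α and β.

Under the effective-sample-size interpretation, Beta(α, β) has prior mean α/(α+β) and prior sample size α+β.
So α+β = 30 and α/(α+β) = 0.43, giving α = 0.43·30 = 12.9 and β = 30 − 12.9 = 17.1.

α = 12.9, β = 17.1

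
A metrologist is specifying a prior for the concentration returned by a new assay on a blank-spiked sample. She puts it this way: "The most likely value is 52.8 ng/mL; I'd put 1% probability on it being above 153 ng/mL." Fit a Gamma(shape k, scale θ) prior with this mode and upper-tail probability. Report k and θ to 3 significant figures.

k ≈ 5.01, θ ≈ 13.2

Gamma(k,θ) with k>1 has mode (k−1)θ, so θ = 52.8/(k−1).
Need P(X < 153) = 0.99 with θ tied to k this way. Start at k = 2, θ = 52.8: P(X<153) ≈ 0.785.
Too low — raise k to concentrate. Iterating converges to k ≈ 5.01.
Then θ = 52.8/(5.01−1) ≈ 13.2.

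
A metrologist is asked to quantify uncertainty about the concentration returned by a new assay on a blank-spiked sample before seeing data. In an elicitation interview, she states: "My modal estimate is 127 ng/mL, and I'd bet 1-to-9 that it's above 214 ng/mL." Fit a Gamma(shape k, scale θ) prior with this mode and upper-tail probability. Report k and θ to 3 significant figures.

Gamma(k,θ) with k>1 has mode (k−1)θ, so θ = 127/(k−1).
Need P(X < 214) = 0.9 with θ tied to k this way. Start at k = 2, θ = 127: P(X<214) ≈ 0.502.
Too low — raise k to concentrate. Iterating converges to k ≈ 7.95.
Then θ = 127/(7.95−1) ≈ 18.3.

k ≈ 7.95, θ ≈ 18.3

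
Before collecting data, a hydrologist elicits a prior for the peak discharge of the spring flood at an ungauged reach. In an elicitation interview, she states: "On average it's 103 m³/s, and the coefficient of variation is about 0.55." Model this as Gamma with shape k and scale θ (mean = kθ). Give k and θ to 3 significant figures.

For Gamma(k, scale θ): mean = kθ, variance = kθ², so CV = 1/√k.
CV = 0.55, hence k = 1/CV² = 3.31.
Then θ = mean/k = 103/3.31 = 31.2.

k ≈ 3.31, θ ≈ 31.2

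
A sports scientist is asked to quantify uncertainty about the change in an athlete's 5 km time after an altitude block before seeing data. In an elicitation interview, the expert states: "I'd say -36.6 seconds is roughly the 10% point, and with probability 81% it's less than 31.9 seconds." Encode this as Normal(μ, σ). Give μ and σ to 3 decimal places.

μ = 4.052, σ = 31.721

The p-quantile of Normal(μ,σ) is μ + z_p·σ, with z_{0.1} = -1.282 and z_{0.81} = 0.8779.
Eliminate σ: μ = (z₂·x₁ − z₁·x₂)/(z₂ − z₁) = (0.8779·-36.6 − (-1.282)·31.9)/2.159 = 4.052.
Then σ = (x₂ − x₁)/(z₂ − z₁) = (31.9 − -36.6)/2.159 = 31.721.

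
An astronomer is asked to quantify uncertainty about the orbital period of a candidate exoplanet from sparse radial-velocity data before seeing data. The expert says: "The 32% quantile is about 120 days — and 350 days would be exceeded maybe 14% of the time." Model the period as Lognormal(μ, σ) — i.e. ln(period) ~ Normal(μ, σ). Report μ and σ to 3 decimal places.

μ ≈ 5.111, σ ≈ 0.691

If T ~ Lognormal(μ,σ) then ln T ~ Normal(μ,σ), so the p-quantile of ln T is μ + z_p·σ.
ln(120) = 4.787 and ln(350) = 5.858; z_{0.32} = -0.4677, z_{0.86} = 1.08.
σ = (5.858 − 4.787)/(1.08 − (-0.4677)) = 0.691.
μ = 4.787 − (-0.4677)·0.691 = 5.111.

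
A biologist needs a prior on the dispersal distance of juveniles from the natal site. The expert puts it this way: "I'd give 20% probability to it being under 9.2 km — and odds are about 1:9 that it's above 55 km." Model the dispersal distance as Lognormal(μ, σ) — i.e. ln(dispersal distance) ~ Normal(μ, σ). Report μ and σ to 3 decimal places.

μ ≈ 2.928, σ ≈ 0.842

If T ~ Lognormal(μ,σ) then ln T ~ Normal(μ,σ), so the p-quantile of ln T is μ + z_p·σ.
ln(9.2) = 2.219 and ln(55) = 4.007; z_{0.2} = -0.8416, z_{0.9} = 1.282.
σ = (4.007 − 2.219)/(1.282 − (-0.8416)) = 0.842.
μ = 2.219 − (-0.8416)·0.842 = 2.928.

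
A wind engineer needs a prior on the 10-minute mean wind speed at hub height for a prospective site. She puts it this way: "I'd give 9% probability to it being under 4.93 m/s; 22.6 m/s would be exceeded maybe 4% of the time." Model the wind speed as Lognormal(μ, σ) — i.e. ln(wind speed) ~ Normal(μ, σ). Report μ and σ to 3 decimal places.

μ ≈ 2.256, σ ≈ 0.493

If T ~ Lognormal(μ,σ) then ln T ~ Normal(μ,σ), so the p-quantile of ln T is μ + z_p·σ.
ln(4.93) = 1.595 and ln(22.6) = 3.118; z_{0.09} = -1.341, z_{0.96} = 1.751.
σ = (3.118 − 1.595)/(1.751 − (-1.341)) = 0.493.
μ = 1.595 − (-1.341)·0.493 = 2.256.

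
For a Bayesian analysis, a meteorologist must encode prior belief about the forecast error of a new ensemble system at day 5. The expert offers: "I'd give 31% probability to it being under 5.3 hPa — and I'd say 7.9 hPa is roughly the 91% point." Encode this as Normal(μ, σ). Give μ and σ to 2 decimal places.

For Normal(μ,σ), the p-quantile is μ + z_p·σ. Here z_{0.31} = -0.4959, z_{0.91} = 1.341.
So 5.3 = μ − 0.4959σ and 7.9 = μ + 1.341σ.
Subtracting: σ = (7.9 − 5.3)/(1.341 − (-0.4959)) = 1.42.
Then μ = 5.3 − (-0.4959)·1.42 = 6.00.

μ = 6.00, σ = 1.42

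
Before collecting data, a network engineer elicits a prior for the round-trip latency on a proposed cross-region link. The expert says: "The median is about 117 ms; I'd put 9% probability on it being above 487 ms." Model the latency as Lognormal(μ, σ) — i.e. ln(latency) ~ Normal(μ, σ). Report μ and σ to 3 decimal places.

If T ~ Lognormal(μ,σ) then ln T ~ Normal(μ,σ), so the p-quantile of ln T is μ + z_p·σ.
ln(117) = 4.762 and ln(487) = 6.188; z_{0.5} = 0, z_{0.91} = 1.341.
σ = (6.188 − 4.762)/(1.341 − (0)) = 1.064.
μ = 4.762 − (0)·1.064 = 4.762.

μ ≈ 4.762, σ ≈ 1.064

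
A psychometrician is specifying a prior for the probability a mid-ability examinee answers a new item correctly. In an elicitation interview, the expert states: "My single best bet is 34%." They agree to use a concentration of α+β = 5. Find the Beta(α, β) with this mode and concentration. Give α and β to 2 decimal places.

α = 2.02, β = 2.98

For α,β > 1 the Beta mode is (α−1)/(α+β−2). With α+β = 5, the mode is (α−1)/3.
Set (α−1)/3 = 0.34 → α = 1 + 0.34·3 = 2.02.
β = 5 − α = 2.98.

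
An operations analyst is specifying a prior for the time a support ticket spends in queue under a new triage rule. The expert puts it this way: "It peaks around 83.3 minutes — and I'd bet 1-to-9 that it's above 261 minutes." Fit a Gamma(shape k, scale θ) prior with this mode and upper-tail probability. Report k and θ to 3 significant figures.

k ≈ 2.45, θ ≈ 57.4

Gamma(k,θ) with k>1 has mode (k−1)θ, so θ = 83.3/(k−1).
Need P(X < 261) = 0.9 with θ tied to k this way. Start at k = 2, θ = 83.3: P(X<261) ≈ 0.820.
Too low — raise k to concentrate. Iterating converges to k ≈ 2.45.
Then θ = 83.3/(2.45−1) ≈ 57.4.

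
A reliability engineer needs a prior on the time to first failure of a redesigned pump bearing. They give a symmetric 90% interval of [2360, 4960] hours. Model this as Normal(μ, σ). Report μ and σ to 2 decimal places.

A symmetric 90% interval runs μ ± z·σ with z = 1.645.
Half-width = 1300, so σ = 1300/1.645 = 790.34.
μ is the interval midpoint, 3660.00.

μ = 3660.00, σ = 790.34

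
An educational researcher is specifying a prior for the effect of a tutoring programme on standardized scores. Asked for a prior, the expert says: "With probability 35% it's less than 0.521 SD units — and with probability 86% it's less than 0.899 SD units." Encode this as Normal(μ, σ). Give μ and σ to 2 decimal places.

μ = 0.62, σ = 0.26

The p-quantile of Normal(μ,σ) is μ + z_p·σ, with z_{0.35} = -0.3853 and z_{0.86} = 1.08.
Eliminate σ: μ = (z₂·x₁ − z₁·x₂)/(z₂ − z₁) = (1.08·0.521 − (-0.3853)·0.899)/1.466 = 0.62.
Then σ = (x₂ − x₁)/(z₂ − z₁) = (0.899 − 0.521)/1.466 = 0.26.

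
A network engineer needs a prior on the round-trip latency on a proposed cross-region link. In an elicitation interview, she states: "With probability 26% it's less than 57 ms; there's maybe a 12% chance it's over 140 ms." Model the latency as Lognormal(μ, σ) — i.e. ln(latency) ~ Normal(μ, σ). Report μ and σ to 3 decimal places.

If T ~ Lognormal(μ,σ) then ln T ~ Normal(μ,σ), so the p-quantile of ln T is μ + z_p·σ.
ln(57) = 4.043 and ln(140) = 4.942; z_{0.26} = -0.6433, z_{0.88} = 1.175.
σ = (4.942 − 4.043)/(1.175 − (-0.6433)) = 0.494.
μ = 4.043 − (-0.6433)·0.494 = 4.361.

μ ≈ 4.361, σ ≈ 0.494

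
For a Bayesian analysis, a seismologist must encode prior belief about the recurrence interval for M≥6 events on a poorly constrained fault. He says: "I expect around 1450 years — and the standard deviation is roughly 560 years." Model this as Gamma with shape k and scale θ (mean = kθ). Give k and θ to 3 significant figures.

k ≈ 6.7, θ ≈ 216

For Gamma(k, scale θ): mean = kθ, variance = kθ², so CV = 1/√k.
CV = SD/mean = 560/1450 = 0.3862, hence k = 1/CV² = 6.7.
Then θ = mean/k = 1450/6.7 = 216.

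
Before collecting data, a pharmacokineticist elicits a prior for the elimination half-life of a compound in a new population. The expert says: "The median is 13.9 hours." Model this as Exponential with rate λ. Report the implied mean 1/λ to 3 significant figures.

Exponential median = ln 2 / λ, so λ = ln 2 / 13.9 = 0.0499.
Mean = 1/λ = 20.1 hours.

mean ≈ 20.1 hours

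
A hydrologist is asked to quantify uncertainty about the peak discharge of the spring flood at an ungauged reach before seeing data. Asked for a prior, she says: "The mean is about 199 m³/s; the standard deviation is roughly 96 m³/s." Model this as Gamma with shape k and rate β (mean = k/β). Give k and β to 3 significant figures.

k ≈ 4.3, β ≈ 0.0216

For Gamma(k, rate β): mean = k/β, variance = k/β², so CV = 1/√k.
CV = SD/mean = 96/199 = 0.4824, hence k = 1/CV² = 4.3.
Then β = k/mean = 4.3/199 = 0.0216.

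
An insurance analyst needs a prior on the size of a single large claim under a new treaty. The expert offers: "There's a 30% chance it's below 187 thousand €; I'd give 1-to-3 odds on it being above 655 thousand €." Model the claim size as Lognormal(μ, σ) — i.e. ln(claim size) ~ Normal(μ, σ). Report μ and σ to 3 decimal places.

If T ~ Lognormal(μ,σ) then ln T ~ Normal(μ,σ), so the p-quantile of ln T is μ + z_p·σ.
ln(187) = 5.231 and ln(655) = 6.485; z_{0.3} = -0.5244, z_{0.75} = 0.6745.
σ = (6.485 − 5.231)/(0.6745 − (-0.5244)) = 1.046.
μ = 5.231 − (-0.5244)·1.046 = 5.779.

μ ≈ 5.779, σ ≈ 1.046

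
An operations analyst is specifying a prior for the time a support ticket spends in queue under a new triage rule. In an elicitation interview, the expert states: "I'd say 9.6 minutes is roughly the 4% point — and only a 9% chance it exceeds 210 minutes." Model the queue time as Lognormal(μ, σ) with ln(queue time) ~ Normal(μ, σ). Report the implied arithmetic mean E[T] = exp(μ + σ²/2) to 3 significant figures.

If T ~ Lognormal(μ,σ) then ln T ~ Normal(μ,σ), so the p-quantile of ln T is μ + z_p·σ.
ln(9.6) = 2.262 and ln(210) = 5.347; z_{0.04} = -1.751, z_{0.91} = 1.341.
σ = (5.347 − 2.262)/(1.341 − (-1.751)) = 0.998.
μ = 2.262 − (-1.751)·0.998 = 4.009.
E[T] = exp(μ + σ²/2) = exp(4.009 + 0.4980) = 90.7 minutes.

E[T] ≈ 90.7 minutes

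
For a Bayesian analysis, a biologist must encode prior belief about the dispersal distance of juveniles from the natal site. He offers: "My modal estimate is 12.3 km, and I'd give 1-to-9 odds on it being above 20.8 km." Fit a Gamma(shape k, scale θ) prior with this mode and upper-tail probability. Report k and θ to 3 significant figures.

Gamma(k,θ) with k>1 has mode (k−1)θ, so θ = 12.3/(k−1).
Need P(X < 20.8) = 0.9 with θ tied to k this way. Start at k = 2, θ = 12.3: P(X<20.8) ≈ 0.504.
Too low — raise k to concentrate. Iterating converges to k ≈ 7.86.
Then θ = 12.3/(7.86−1) ≈ 1.79.

k ≈ 7.86, θ ≈ 1.79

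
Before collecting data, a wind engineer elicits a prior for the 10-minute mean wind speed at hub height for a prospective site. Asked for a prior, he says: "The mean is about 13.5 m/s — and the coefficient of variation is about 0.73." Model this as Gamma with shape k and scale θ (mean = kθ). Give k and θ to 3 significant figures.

For Gamma(k, scale θ): mean = kθ, variance = kθ², so CV = 1/√k.
CV = 0.73, hence k = 1/CV² = 1.88.
Then θ = mean/k = 13.5/1.88 = 7.19.

k ≈ 1.88, θ ≈ 7.19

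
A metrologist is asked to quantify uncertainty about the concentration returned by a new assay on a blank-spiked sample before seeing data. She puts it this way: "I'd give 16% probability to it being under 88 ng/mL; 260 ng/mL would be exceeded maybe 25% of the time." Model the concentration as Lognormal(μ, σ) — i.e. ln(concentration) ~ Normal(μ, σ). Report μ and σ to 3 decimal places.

If T ~ Lognormal(μ,σ) then ln T ~ Normal(μ,σ), so the p-quantile of ln T is μ + z_p·σ.
ln(88) = 4.477 and ln(260) = 5.561; z_{0.16} = -0.9945, z_{0.75} = 0.6745.
σ = (5.561 − 4.477)/(0.6745 − (-0.9945)) = 0.649.
μ = 4.477 − (-0.9945)·0.649 = 5.123.

μ ≈ 5.123, σ ≈ 0.649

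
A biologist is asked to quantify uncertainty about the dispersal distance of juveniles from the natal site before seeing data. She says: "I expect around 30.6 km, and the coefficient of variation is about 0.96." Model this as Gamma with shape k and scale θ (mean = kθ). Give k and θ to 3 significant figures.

k ≈ 1.09, θ ≈ 28.2

For Gamma(k, scale θ): mean = kθ, variance = kθ², so CV = 1/√k.
CV = 0.96, hence k = 1/CV² = 1.09.
Then θ = mean/k = 30.6/1.09 = 28.2.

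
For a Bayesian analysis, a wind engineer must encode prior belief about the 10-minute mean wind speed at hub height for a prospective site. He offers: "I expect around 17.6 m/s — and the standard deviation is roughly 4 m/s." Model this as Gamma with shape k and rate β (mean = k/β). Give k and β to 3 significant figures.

For Gamma(k, rate β): mean = k/β, variance = k/β², so CV = 1/√k.
CV = SD/mean = 4/17.6 = 0.2273, hence k = 1/CV² = 19.4.
Then β = k/mean = 19.4/17.6 = 1.1.

k ≈ 19.4, β ≈ 1.1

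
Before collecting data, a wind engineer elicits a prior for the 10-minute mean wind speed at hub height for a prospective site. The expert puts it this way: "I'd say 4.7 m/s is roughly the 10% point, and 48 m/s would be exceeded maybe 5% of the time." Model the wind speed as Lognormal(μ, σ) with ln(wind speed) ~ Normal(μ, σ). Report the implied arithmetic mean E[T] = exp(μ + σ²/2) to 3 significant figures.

E[T] ≈ 17.8 m/s

If T ~ Lognormal(μ,σ) then ln T ~ Normal(μ,σ), so the p-quantile of ln T is μ + z_p·σ.
ln(4.7) = 1.548 and ln(48) = 3.871; z_{0.1} = -1.282, z_{0.95} = 1.645.
σ = (3.871 − 1.548)/(1.645 − (-1.282)) = 0.794.
μ = 1.548 − (-1.282)·0.794 = 2.565.
E[T] = exp(μ + σ²/2) = exp(2.565 + 0.3152) = 17.8 m/s.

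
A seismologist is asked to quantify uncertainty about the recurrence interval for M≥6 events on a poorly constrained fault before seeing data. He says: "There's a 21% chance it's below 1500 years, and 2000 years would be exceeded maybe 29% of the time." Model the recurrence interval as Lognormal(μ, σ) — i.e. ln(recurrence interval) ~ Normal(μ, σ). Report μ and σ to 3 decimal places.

If T ~ Lognormal(μ,σ) then ln T ~ Normal(μ,σ), so the p-quantile of ln T is μ + z_p·σ.
ln(1500) = 7.313 and ln(2000) = 7.601; z_{0.21} = -0.8064, z_{0.71} = 0.5534.
σ = (7.601 − 7.313)/(0.5534 − (-0.8064)) = 0.212.
μ = 7.313 − (-0.8064)·0.212 = 7.484.

μ ≈ 7.484, σ ≈ 0.212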